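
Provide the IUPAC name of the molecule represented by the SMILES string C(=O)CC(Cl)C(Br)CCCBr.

4,7-dibromo-3-chloroheptanal

The longest carbon chain that includes the –CHO group has 7 carbons, so the parent hydride is heptane.
An aldehyde (terminal –CHO) is the principal characteristic group, giving the suffix -al.
Choose the numbering such that the aldehyde carbon is C-1 by definition.
This places bromo groups at C-4 and C-7; a chloro group at C-3.
Substituent prefixes are cited in alphabetical order (multiplying prefixes like di-/tri- are ignored for ordering).
The name is 4,7-dibromo-3-chloroheptanal.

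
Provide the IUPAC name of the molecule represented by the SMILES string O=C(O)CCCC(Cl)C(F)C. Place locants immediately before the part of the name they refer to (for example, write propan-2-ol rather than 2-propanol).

5-chloro-6-fluoroheptanoic acid

Counting along the main chain through the –COOH group gives 7 carbons: the parent is heptane.
The principal characteristic group is a carboxylic acid (terminal –COOH), named with the suffix -oic acid.
Number the chain so that the carboxylic acid carbon is C-1 by definition.
This places a chloro group at C-5; a fluoro group at C-6.
Prefixes are listed alphabetically: chloro, fluoro.
Putting it together: 5-chloro-6-fluoroheptanoic acid.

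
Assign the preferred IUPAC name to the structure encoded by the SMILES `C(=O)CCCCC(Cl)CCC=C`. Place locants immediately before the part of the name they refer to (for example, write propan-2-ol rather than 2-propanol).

The longest carbon chain that includes the –CHO group and the multiple bond has 10 carbons, so the parent hydride is decane.
An aldehyde (terminal –CHO) is the principal characteristic group, giving the suffix -al.
A C=C double bond in the chain gives the infix -ene-.
Number the chain so that the aldehyde carbon is C-1 by definition.
This places the double bond between C-9 and C-10; a chloro group at C-6.
The name is 6-chlorodec-9-enal.

6-chlorodec-9-enal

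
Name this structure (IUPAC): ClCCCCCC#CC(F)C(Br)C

2-bromo-10-chloro-3-fluorodec-4-yne

Counting along the main chain through the multiple bond gives 10 carbons: the parent is decane.
A C≡C triple bond in the chain gives the infix -yne-.
Choose the numbering such that numbering from this end puts the triple bond at C-4 rather than C-6.
With this numbering: the triple bond between C-4 and C-5; a bromo group at C-2; a chloro group at C-10; a fluoro group at C-3.
The substituents are ordered alphabetically, ignoring any di-/tri- multipliers.
The name is 2-bromo-10-chloro-3-fluorodec-4-yne.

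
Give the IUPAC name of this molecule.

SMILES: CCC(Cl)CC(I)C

The parent chain contains 6 carbons (hexane).
Number the chain so that the substituent locant set {2,4} is lower than {3,5} at the first point of difference.
This places a chloro group at C-4; an iodo group at C-2.
Prefixes are listed alphabetically: chloro, iodo.
Putting it together: 4-chloro-2-iodohexane.

4-chloro-2-iodohexane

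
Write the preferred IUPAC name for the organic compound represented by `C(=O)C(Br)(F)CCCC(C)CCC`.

2-bromo-2-fluoro-6-methylnonanal

The longest chain bearing the –CHO group is 9 carbons long (nonane).
The highest-priority functional group is an aldehyde (terminal –CHO), so the name ends in -al.
Choose the numbering such that the aldehyde carbon is C-1 by definition.
This places a bromo group at C-2; a fluoro group at C-2; a methyl group at C-6.
Substituent prefixes are cited in alphabetical order (multiplying prefixes like di-/tri- are ignored for ordering).
Assembling the pieces gives 2-bromo-2-fluoro-6-methylnonanal.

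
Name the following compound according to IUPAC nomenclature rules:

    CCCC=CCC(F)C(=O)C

The longest chain bearing the carbonyl and the multiple bond is 9 carbons long (nonane).
The highest-priority functional group is a ketone (C=O on an internal carbon), so the name ends in -one.
A C=C double bond in the chain gives the infix -ene-.
The numbering direction is chosen so that numbering from this end puts the carbonyl group at C-2 rather than C-8.
With this numbering: the carbonyl at C-2; the double bond between C-5 and C-6; a fluoro group at C-3.
Assembling the pieces gives 3-fluoronon-5-en-2-one.

3-fluoronon-5-en-2-one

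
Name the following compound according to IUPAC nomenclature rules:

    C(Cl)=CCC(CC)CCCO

Counting along the main chain through the –OH group and the multiple bond gives 7 carbons: the parent is heptane.
The principal characteristic group is an alcohol (–OH), named with the suffix -ol.
The chain contains a C=C double bond, so the unsaturation ending is -ene.
Number the chain so that numbering from this end puts the hydroxyl group at C-1 rather than C-7.
With this numbering: the hydroxyl at C-1; the double bond between C-6 and C-7; a chloro group at C-7; an ethyl group at C-4.
Prefixes are listed alphabetically: chloro, ethyl.
Putting it together: 7-chloro-4-ethylhept-6-en-1-ol.

7-chloro-4-ethylhept-6-en-1-ol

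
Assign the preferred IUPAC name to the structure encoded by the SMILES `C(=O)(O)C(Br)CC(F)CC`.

The longest chain bearing the –COOH group is 6 carbons long (hexane).
The highest-priority functional group is a carboxylic acid (terminal –COOH), so the name ends in -oic acid.
The numbering direction is chosen so that the carboxylic acid carbon is C-1 by definition.
This places a bromo group at C-2; a fluoro group at C-4.
The substituents are ordered alphabetically, ignoring any di-/tri- multipliers.
Assembling the pieces gives 2-bromo-4-fluorohexanoic acid.

2-bromo-4-fluorohexanoic acid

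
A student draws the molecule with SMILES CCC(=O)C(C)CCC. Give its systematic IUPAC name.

4-methylheptan-3-one

The longest chain bearing the carbonyl is 7 carbons long (heptane).
The principal characteristic group is a ketone (C=O on an internal carbon), named with the suffix -one.
Choose the numbering such that numbering from this end puts the carbonyl group at C-3 rather than C-5.
This places the carbonyl at C-3; a methyl group at C-4.
The name is 4-methylheptan-3-one.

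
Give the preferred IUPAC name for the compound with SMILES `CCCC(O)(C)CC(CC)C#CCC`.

6-ethyl-4-methyldec-7-yn-4-ol

Counting along the main chain through the –OH group and the multiple bond gives 10 carbons: the parent is decane.
An alcohol (–OH) is the principal characteristic group, giving the suffix -ol.
A C≡C triple bond in the chain gives the infix -yne-.
Number the chain so that numbering from this end puts the hydroxyl group at C-4 rather than C-7.
This places the hydroxyl at C-4; the triple bond between C-7 and C-8; an ethyl group at C-6; a methyl group at C-4.
Prefixes are listed alphabetically: ethyl, methyl.
Putting it together: 6-ethyl-4-methyldec-7-yn-4-ol.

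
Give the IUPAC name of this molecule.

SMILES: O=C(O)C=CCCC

hex-2-enoic acid

Counting along the main chain through the –COOH group and the multiple bond gives 6 carbons: the parent is hexane.
The principal characteristic group is a carboxylic acid (terminal –COOH), named with the suffix -oic acid.
There is one C=C double bond, indicated by the ending -ene.
The numbering direction is chosen so that the carboxylic acid carbon is C-1 by definition.
That gives the double bond between C-2 and C-3.
The name is hex-2-enoic acid.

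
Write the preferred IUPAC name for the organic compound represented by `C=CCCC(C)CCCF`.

The longest carbon chain that includes the multiple bond has 8 carbons, so the parent hydride is octane.
There is one C=C double bond, indicated by the ending -ene.
The numbering direction is chosen so that numbering from this end puts the double bond at C-1 rather than C-7.
That gives the double bond between C-1 and C-2; a fluoro group at C-8; a methyl group at C-5.
The substituents are ordered alphabetically, ignoring any di-/tri- multipliers.
The name is 8-fluoro-5-methyloct-1-ene.

8-fluoro-5-methyloct-1-ene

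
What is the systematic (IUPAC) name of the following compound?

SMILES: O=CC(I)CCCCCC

2-iodooctanal

Counting along the main chain through the –CHO group gives 8 carbons: the parent is octane.
An aldehyde (terminal –CHO) is the principal characteristic group, giving the suffix -al.
Choose the numbering such that the aldehyde carbon is C-1 by definition.
With this numbering: an iodo group at C-2.
Assembling the pieces gives 2-iodooctanal.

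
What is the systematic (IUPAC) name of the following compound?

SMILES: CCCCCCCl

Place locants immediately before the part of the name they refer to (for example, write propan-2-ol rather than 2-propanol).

1-chlorohexane

The longest continuous carbon chain has 6 atoms, so the parent hydride is hexane.
The numbering direction is chosen so that the substituent locant set {1} is lower than {6} at the first point of difference.
With this numbering: a chloro group at C-1.
Putting it together: 1-chlorohexane.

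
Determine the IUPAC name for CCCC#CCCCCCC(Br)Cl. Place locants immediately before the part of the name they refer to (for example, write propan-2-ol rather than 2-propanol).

Counting along the main chain through the multiple bond gives 11 carbons: the parent is undecane.
A C≡C triple bond in the chain gives the infix -yne-.
Choose the numbering such that numbering from this end puts the triple bond at C-4 rather than C-7.
With this numbering: the triple bond between C-4 and C-5; a bromo group at C-11; a chloro group at C-11.
Substituent prefixes are cited in alphabetical order (multiplying prefixes like di-/tri- are ignored for ordering).
Assembling the pieces gives 11-bromo-11-chloroundec-4-yne.

11-bromo-11-chloroundec-4-yne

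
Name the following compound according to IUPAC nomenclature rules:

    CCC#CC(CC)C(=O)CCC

5-ethylnon-6-yn-4-one

The longest carbon chain that includes the carbonyl and the multiple bond has 9 carbons, so the parent hydride is nonane.
The principal characteristic group is a ketone (C=O on an internal carbon), named with the suffix -one.
The chain contains a C≡C triple bond, so the unsaturation ending is -yne.
Choose the numbering such that numbering from this end puts the carbonyl group at C-4 rather than C-6.
This places the carbonyl at C-4; the triple bond between C-6 and C-7; an ethyl group at C-5.
Assembling the pieces gives 5-ethylnon-6-yn-4-one.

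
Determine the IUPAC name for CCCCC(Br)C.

2-bromohexane

The longest continuous carbon chain has 6 atoms, so the parent hydride is hexane.
Choose the numbering such that the substituent locant set {2} is lower than {5} at the first point of difference.
With this numbering: a bromo group at C-2.
Assembling the pieces gives 2-bromohexane.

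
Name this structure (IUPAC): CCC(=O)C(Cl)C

2-chloropentan-3-one

The longest carbon chain that includes the carbonyl has 5 carbons, so the parent hydride is pentane.
The principal characteristic group is a ketone (C=O on an internal carbon), named with the suffix -one.
The numbering direction is chosen so that the substituent locant set {2} is lower than {4} at the first point of difference.
With this numbering: the carbonyl at C-3; a chloro group at C-2.
Putting it together: 2-chloropentan-3-one.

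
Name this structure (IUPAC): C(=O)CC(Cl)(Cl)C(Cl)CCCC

Counting along the main chain through the –CHO group gives 8 carbons: the parent is octane.
The principal characteristic group is an aldehyde (terminal –CHO), named with the suffix -al.
The numbering direction is chosen so that the aldehyde carbon is C-1 by definition.
With this numbering: chloro groups at C-3 (×2) and C-4.
Assembling the pieces gives 3,3,4-trichlorooctanal.

3,3,4-trichlorooctanal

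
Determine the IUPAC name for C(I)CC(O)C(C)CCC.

Counting along the main chain through the –OH group gives 7 carbons: the parent is heptane.
An alcohol (–OH) is the principal characteristic group, giving the suffix -ol.
Number the chain so that numbering from this end puts the hydroxyl group at C-3 rather than C-5.
With this numbering: the hydroxyl at C-3; an iodo group at C-1; a methyl group at C-4.
The substituents are ordered alphabetically, ignoring any di-/tri- multipliers.
The name is 1-iodo-4-methylheptan-3-ol.

1-iodo-4-methylheptan-3-ol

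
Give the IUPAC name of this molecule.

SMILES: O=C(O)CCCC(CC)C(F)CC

The longest chain bearing the –COOH group is 8 carbons long (octane).
The principal characteristic group is a carboxylic acid (terminal –COOH), named with the suffix -oic acid.
The numbering direction is chosen so that the carboxylic acid carbon is C-1 by definition.
This places an ethyl group at C-5; a fluoro group at C-6.
Prefixes are listed alphabetically: ethyl, fluoro.
Putting it together: 5-ethyl-6-fluorooctanoic acid.

5-ethyl-6-fluorooctanoic acid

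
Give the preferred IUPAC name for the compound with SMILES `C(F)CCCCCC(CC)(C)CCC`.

7-ethyl-1-fluoro-7-methyldecane

The longest carbon chain is 10 atoms: the parent is decane.
Choose the numbering such that the substituent locant set {1,7,7} is lower than {4,4,10} at the first point of difference.
With this numbering: an ethyl group at C-7; a fluoro group at C-1; a methyl group at C-7.
The substituents are ordered alphabetically, ignoring any di-/tri- multipliers.
Putting it together: 7-ethyl-1-fluoro-7-methyldecane.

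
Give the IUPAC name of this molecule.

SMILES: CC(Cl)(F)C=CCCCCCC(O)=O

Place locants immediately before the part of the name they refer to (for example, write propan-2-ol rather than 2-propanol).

9-chloro-9-fluorodec-7-enoic acid

Counting along the main chain through the –COOH group and the multiple bond gives 10 carbons: the parent is decane.
A carboxylic acid (terminal –COOH) is the principal characteristic group, giving the suffix -oic acid.
A C=C double bond in the chain gives the infix -ene-.
Number the chain so that the carboxylic acid carbon is C-1 by definition.
With this numbering: the double bond between C-7 and C-8; a chloro group at C-9; a fluoro group at C-9.
The substituents are ordered alphabetically, ignoring any di-/tri- multipliers.
Putting it together: 9-chloro-9-fluorodec-7-enoic acid.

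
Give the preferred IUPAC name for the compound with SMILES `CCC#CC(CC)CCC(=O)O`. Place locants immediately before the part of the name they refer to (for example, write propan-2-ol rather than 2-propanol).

The longest chain bearing the –COOH group and the multiple bond is 8 carbons long (octane).
The highest-priority functional group is a carboxylic acid (terminal –COOH), so the name ends in -oic acid.
The chain contains a C≡C triple bond, so the unsaturation ending is -yne.
Choose the numbering such that the carboxylic acid carbon is C-1 by definition.
This places the triple bond between C-5 and C-6; an ethyl group at C-4.
The name is 4-ethyloct-5-ynoic acid.

4-ethyloct-5-ynoic acid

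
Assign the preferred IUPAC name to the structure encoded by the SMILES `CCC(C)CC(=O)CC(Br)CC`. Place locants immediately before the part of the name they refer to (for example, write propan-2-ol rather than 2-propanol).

3-bromo-7-methylnonan-5-one

The longest carbon chain that includes the carbonyl has 9 carbons, so the parent hydride is nonane.
The principal characteristic group is a ketone (C=O on an internal carbon), named with the suffix -one.
Number the chain so that the locant sets are identical either way, so the alphabetically earlier bromo substituent takes the lower locant (3 rather than 7).
With this numbering: the carbonyl at C-5; a bromo group at C-3; a methyl group at C-7.
Prefixes are listed alphabetically: bromo, methyl.
The name is 3-bromo-7-methylnonan-5-one.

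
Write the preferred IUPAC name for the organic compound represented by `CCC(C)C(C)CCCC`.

3,4-dimethyloctane

The longest continuous carbon chain has 8 atoms, so the parent hydride is octane.
Choose the numbering such that the substituent locant set {3,4} is lower than {5,6} at the first point of difference.
This places methyl groups at C-3 and C-4.
Putting it together: 3,4-dimethyloctane.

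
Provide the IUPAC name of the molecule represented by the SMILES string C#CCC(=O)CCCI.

The longest carbon chain that includes the carbonyl and the multiple bond has 7 carbons, so the parent hydride is heptane.
The highest-priority functional group is a ketone (C=O on an internal carbon), so the name ends in -one.
A C≡C triple bond in the chain gives the infix -yne-.
The numbering direction is chosen so that numbering from this end puts the triple bond at C-1 rather than C-6.
That gives the carbonyl at C-4; the triple bond between C-1 and C-2; an iodo group at C-7.
The name is 7-iodohept-1-yn-4-one.

7-iodohept-1-yn-4-one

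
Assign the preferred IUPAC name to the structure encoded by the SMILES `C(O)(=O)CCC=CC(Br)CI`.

The longest carbon chain that includes the –COOH group and the multiple bond has 7 carbons, so the parent hydride is heptane.
The highest-priority functional group is a carboxylic acid (terminal –COOH), so the name ends in -oic acid.
A C=C double bond in the chain gives the infix -ene-.
Number the chain so that the carboxylic acid carbon is C-1 by definition.
This places the double bond between C-4 and C-5; a bromo group at C-6; an iodo group at C-7.
Substituent prefixes are cited in alphabetical order (multiplying prefixes like di-/tri- are ignored for ordering).
The name is 6-bromo-7-iodohept-4-enoic acid.

6-bromo-7-iodohept-4-enoic acid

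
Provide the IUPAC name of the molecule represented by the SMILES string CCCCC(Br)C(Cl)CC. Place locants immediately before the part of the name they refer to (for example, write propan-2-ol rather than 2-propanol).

4-bromo-3-chlorooctane

The parent chain contains 8 carbons (octane).
Number the chain so that the substituent locant set {3,4} is lower than {5,6} at the first point of difference.
That gives a bromo group at C-4; a chloro group at C-3.
Substituent prefixes are cited in alphabetical order (multiplying prefixes like di-/tri- are ignored for ordering).
Putting it together: 4-bromo-3-chlorooctane.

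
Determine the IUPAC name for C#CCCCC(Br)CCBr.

The longest chain bearing the multiple bond is 8 carbons long (octane).
The chain contains a C≡C triple bond, so the unsaturation ending is -yne.
Choose the numbering such that numbering from this end puts the triple bond at C-1 rather than C-7.
That gives the triple bond between C-1 and C-2; bromo groups at C-6 and C-8.
Assembling the pieces gives 6,8-dibromooct-1-yne.

6,8-dibromooct-1-yne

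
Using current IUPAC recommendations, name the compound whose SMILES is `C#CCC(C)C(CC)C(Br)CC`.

The longest chain bearing the multiple bond is 8 carbons long (octane).
There is one C≡C triple bond, indicated by the ending -yne.
Number the chain so that numbering from this end puts the triple bond at C-1 rather than C-7.
This places the triple bond between C-1 and C-2; a bromo group at C-6; an ethyl group at C-5; a methyl group at C-4.
Prefixes are listed alphabetically: bromo, ethyl, methyl.
Putting it together: 6-bromo-5-ethyl-4-methyloct-1-yne.

6-bromo-5-ethyl-4-methyloct-1-yne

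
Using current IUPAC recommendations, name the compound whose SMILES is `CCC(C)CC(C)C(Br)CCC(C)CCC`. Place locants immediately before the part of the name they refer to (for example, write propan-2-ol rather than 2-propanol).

The parent chain contains 12 carbons (dodecane).
The numbering direction is chosen so that the substituent locant set {3,5,6,9} is lower than {4,7,8,10} at the first point of difference.
That gives a bromo group at C-6; methyl groups at C-3 and C-5 and C-9.
Prefixes are listed alphabetically: bromo, methyl.
Assembling the pieces gives 6-bromo-3,5,9-trimethyldodecane.

6-bromo-3,5,9-trimethyldodecane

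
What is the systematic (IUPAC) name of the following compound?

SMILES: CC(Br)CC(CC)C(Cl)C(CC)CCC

2-bromo-5-chloro-4,6-diethylnonane

The longest continuous carbon chain has 9 atoms, so the parent hydride is nonane.
The numbering direction is chosen so that the substituent locant set {2,4,5,6} is lower than {4,5,6,8} at the first point of difference.
With this numbering: a bromo group at C-2; a chloro group at C-5; ethyl groups at C-4 and C-6.
The substituents are ordered alphabetically, ignoring any di-/tri- multipliers.
Putting it together: 2-bromo-5-chloro-4,6-diethylnonane.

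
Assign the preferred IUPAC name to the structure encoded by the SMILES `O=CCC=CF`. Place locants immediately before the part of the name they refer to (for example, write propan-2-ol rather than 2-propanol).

4-fluorobut-3-enal

The longest carbon chain that includes the –CHO group and the multiple bond has 4 carbons, so the parent hydride is butane.
The highest-priority functional group is an aldehyde (terminal –CHO), so the name ends in -al.
A C=C double bond in the chain gives the infix -ene-.
Number the chain so that the aldehyde carbon is C-1 by definition.
That gives the double bond between C-3 and C-4; a fluoro group at C-4.
Assembling the pieces gives 4-fluorobut-3-enal.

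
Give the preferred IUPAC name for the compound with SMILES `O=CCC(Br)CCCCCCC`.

3-bromodecanal

The longest carbon chain that includes the –CHO group has 10 carbons, so the parent hydride is decane.
The highest-priority functional group is an aldehyde (terminal –CHO), so the name ends in -al.
Choose the numbering such that the aldehyde carbon is C-1 by definition.
With this numbering: a bromo group at C-3.
Putting it together: 3-bromodecanal.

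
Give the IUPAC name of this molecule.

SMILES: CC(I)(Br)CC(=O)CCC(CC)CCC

The longest chain bearing the carbonyl is 10 carbons long (decane).
The principal characteristic group is a ketone (C=O on an internal carbon), named with the suffix -one.
Choose the numbering such that numbering from this end puts the carbonyl group at C-4 rather than C-7.
That gives the carbonyl at C-4; a bromo group at C-2; an ethyl group at C-7; an iodo group at C-2.
Substituent prefixes are cited in alphabetical order (multiplying prefixes like di-/tri- are ignored for ordering).
Assembling the pieces gives 2-bromo-7-ethyl-2-iododecan-4-one.

2-bromo-7-ethyl-2-iododecan-4-one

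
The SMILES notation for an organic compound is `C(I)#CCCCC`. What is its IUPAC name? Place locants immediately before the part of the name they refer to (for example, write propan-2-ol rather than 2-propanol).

The longest carbon chain that includes the multiple bond has 6 carbons, so the parent hydride is hexane.
The chain contains a C≡C triple bond, so the unsaturation ending is -yne.
Choose the numbering such that numbering from this end puts the triple bond at C-1 rather than C-5.
That gives the triple bond between C-1 and C-2; an iodo group at C-1.
Assembling the pieces gives 1-iodohex-1-yne.

1-iodohex-1-yne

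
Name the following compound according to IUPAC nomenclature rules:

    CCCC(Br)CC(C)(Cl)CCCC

4-bromo-6-chloro-6-methyldecane

The longest carbon chain is 10 atoms: the parent is decane.
Number the chain so that the substituent locant set {4,6,6} is lower than {5,5,7} at the first point of difference.
This places a bromo group at C-4; a chloro group at C-6; a methyl group at C-6.
Substituent prefixes are cited in alphabetical order (multiplying prefixes like di-/tri- are ignored for ordering).
Assembling the pieces gives 4-bromo-6-chloro-6-methyldecane.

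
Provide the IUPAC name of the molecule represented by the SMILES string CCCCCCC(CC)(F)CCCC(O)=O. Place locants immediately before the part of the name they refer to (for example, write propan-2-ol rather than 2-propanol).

The longest carbon chain that includes the –COOH group has 11 carbons, so the parent hydride is undecane.
A carboxylic acid (terminal –COOH) is the principal characteristic group, giving the suffix -oic acid.
Choose the numbering such that the carboxylic acid carbon is C-1 by definition.
That gives an ethyl group at C-5; a fluoro group at C-5.
The substituents are ordered alphabetically, ignoring any di-/tri- multipliers.
Assembling the pieces gives 5-ethyl-5-fluoroundecanoic acid.

5-ethyl-5-fluoroundecanoic acid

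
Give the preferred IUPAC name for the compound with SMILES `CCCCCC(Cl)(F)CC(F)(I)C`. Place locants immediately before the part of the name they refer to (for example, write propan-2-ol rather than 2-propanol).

The longest continuous carbon chain has 9 atoms, so the parent hydride is nonane.
Choose the numbering such that the substituent locant set {2,2,4,4} is lower than {6,6,8,8} at the first point of difference.
This places a chloro group at C-4; fluoro groups at C-2 and C-4; an iodo group at C-2.
Substituent prefixes are cited in alphabetical order (multiplying prefixes like di-/tri- are ignored for ordering).
Putting it together: 4-chloro-2,4-difluoro-2-iodononane.

4-chloro-2,4-difluoro-2-iodononane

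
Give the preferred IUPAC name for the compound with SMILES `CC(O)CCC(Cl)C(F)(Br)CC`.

The longest chain bearing the –OH group is 8 carbons long (octane).
The highest-priority functional group is an alcohol (–OH), so the name ends in -ol.
Choose the numbering such that numbering from this end puts the hydroxyl group at C-2 rather than C-7.
With this numbering: the hydroxyl at C-2; a bromo group at C-6; a chloro group at C-5; a fluoro group at C-6.
Substituent prefixes are cited in alphabetical order (multiplying prefixes like di-/tri- are ignored for ordering).
Putting it together: 6-bromo-5-chloro-6-fluorooctan-2-ol.

6-bromo-5-chloro-6-fluorooctan-2-ol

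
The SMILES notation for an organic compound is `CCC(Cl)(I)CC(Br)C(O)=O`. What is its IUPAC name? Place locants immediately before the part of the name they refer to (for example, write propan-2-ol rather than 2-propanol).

The longest chain bearing the –COOH group is 6 carbons long (hexane).
The highest-priority functional group is a carboxylic acid (terminal –COOH), so the name ends in -oic acid.
Choose the numbering such that the carboxylic acid carbon is C-1 by definition.
With this numbering: a bromo group at C-2; a chloro group at C-4; an iodo group at C-4.
Substituent prefixes are cited in alphabetical order (multiplying prefixes like di-/tri- are ignored for ordering).
The name is 2-bromo-4-chloro-4-iodohexanoic acid.

2-bromo-4-chloro-4-iodohexanoic acid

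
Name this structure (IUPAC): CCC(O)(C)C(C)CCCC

3,4-dimethyloctan-3-ol

Counting along the main chain through the –OH group gives 8 carbons: the parent is octane.
The principal characteristic group is an alcohol (–OH), named with the suffix -ol.
Number the chain so that numbering from this end puts the hydroxyl group at C-3 rather than C-6.
This places the hydroxyl at C-3; methyl groups at C-3 and C-4.
Putting it together: 3,4-dimethyloctan-3-ol.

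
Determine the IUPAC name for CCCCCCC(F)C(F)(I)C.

2,3-difluoro-2-iodononane

The parent chain contains 9 carbons (nonane).
Choose the numbering such that the substituent locant set {2,2,3} is lower than {7,8,8} at the first point of difference.
With this numbering: fluoro groups at C-2 and C-3; an iodo group at C-2.
Prefixes are listed alphabetically: fluoro, iodo.
Putting it together: 2,3-difluoro-2-iodononane.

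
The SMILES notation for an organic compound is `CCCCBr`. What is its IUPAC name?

1-bromobutane

The longest carbon chain is 4 atoms: the parent is butane.
The numbering direction is chosen so that the substituent locant set {1} is lower than {4} at the first point of difference.
With this numbering: a bromo group at C-1.
Putting it together: 1-bromobutane.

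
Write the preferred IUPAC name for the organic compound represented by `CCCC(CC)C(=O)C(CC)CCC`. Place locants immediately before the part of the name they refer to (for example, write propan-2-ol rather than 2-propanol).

Counting along the main chain through the carbonyl gives 9 carbons: the parent is nonane.
A ketone (C=O on an internal carbon) is the principal characteristic group, giving the suffix -one.
Both numbering directions give the same locant set; either may be used.
That gives the carbonyl at C-5; ethyl groups at C-4 and C-6.
Assembling the pieces gives 4,6-diethylnonan-5-one.

4,6-diethylnonan-5-one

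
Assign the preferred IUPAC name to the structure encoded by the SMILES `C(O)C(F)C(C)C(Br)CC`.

The longest chain bearing the –OH group is 6 carbons long (hexane).
The principal characteristic group is an alcohol (–OH), named with the suffix -ol.
Choose the numbering such that numbering from this end puts the hydroxyl group at C-1 rather than C-6.
This places the hydroxyl at C-1; a bromo group at C-4; a fluoro group at C-2; a methyl group at C-3.
The substituents are ordered alphabetically, ignoring any di-/tri- multipliers.
Putting it together: 4-bromo-2-fluoro-3-methylhexan-1-ol.

4-bromo-2-fluoro-3-methylhexan-1-ol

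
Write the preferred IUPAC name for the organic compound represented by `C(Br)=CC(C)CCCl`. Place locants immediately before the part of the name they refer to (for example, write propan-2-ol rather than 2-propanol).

1-bromo-5-chloro-3-methylpent-1-ene

The longest carbon chain that includes the multiple bond has 5 carbons, so the parent hydride is pentane.
The chain contains a C=C double bond, so the unsaturation ending is -ene.
Choose the numbering such that numbering from this end puts the double bond at C-1 rather than C-4.
With this numbering: the double bond between C-1 and C-2; a bromo group at C-1; a chloro group at C-5; a methyl group at C-3.
Prefixes are listed alphabetically: bromo, chloro, methyl.
Putting it together: 1-bromo-5-chloro-3-methylpent-1-ene.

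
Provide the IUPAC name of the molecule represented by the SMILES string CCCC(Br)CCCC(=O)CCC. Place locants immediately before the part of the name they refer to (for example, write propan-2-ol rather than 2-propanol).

8-bromoundecan-4-one

The longest chain bearing the carbonyl is 11 carbons long (undecane).
A ketone (C=O on an internal carbon) is the principal characteristic group, giving the suffix -one.
Choose the numbering such that numbering from this end puts the carbonyl group at C-4 rather than C-8.
With this numbering: the carbonyl at C-4; a bromo group at C-8.
Putting it together: 8-bromoundecan-4-one.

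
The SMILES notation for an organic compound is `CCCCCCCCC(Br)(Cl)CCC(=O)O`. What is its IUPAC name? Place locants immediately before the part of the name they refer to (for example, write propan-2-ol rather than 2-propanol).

The longest chain bearing the –COOH group is 12 carbons long (dodecane).
The highest-priority functional group is a carboxylic acid (terminal –COOH), so the name ends in -oic acid.
Choose the numbering such that the carboxylic acid carbon is C-1 by definition.
That gives a bromo group at C-4; a chloro group at C-4.
Substituent prefixes are cited in alphabetical order (multiplying prefixes like di-/tri- are ignored for ordering).
Assembling the pieces gives 4-bromo-4-chlorododecanoic acid.

4-bromo-4-chlorododecanoic acid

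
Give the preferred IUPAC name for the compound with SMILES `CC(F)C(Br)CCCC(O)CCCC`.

The longest chain bearing the –OH group is 11 carbons long (undecane).
The principal characteristic group is an alcohol (–OH), named with the suffix -ol.
Number the chain so that numbering from this end puts the hydroxyl group at C-5 rather than C-7.
This places the hydroxyl at C-5; a bromo group at C-9; a fluoro group at C-10.
The substituents are ordered alphabetically, ignoring any di-/tri- multipliers.
The name is 9-bromo-10-fluoroundecan-5-ol.

9-bromo-10-fluoroundecan-5-ol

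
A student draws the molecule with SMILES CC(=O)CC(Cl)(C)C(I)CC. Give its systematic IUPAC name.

4-chloro-5-iodo-4-methylheptan-2-one

The longest chain bearing the carbonyl is 7 carbons long (heptane).
The highest-priority functional group is a ketone (C=O on an internal carbon), so the name ends in -one.
Number the chain so that numbering from this end puts the carbonyl group at C-2 rather than C-6.
This places the carbonyl at C-2; a chloro group at C-4; an iodo group at C-5; a methyl group at C-4.
Substituent prefixes are cited in alphabetical order (multiplying prefixes like di-/tri- are ignored for ordering).
The name is 4-chloro-5-iodo-4-methylheptan-2-one.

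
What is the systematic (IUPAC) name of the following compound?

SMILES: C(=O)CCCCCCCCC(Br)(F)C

Counting along the main chain through the –CHO group gives 11 carbons: the parent is undecane.
An aldehyde (terminal –CHO) is the principal characteristic group, giving the suffix -al.
Number the chain so that the aldehyde carbon is C-1 by definition.
This places a bromo group at C-10; a fluoro group at C-10.
Substituent prefixes are cited in alphabetical order (multiplying prefixes like di-/tri- are ignored for ordering).
The name is 10-bromo-10-fluoroundecanal.

10-bromo-10-fluoroundecanal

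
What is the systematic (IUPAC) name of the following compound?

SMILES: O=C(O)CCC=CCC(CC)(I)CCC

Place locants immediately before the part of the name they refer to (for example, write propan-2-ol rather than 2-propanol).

Counting along the main chain through the –COOH group and the multiple bond gives 10 carbons: the parent is decane.
The highest-priority functional group is a carboxylic acid (terminal –COOH), so the name ends in -oic acid.
The chain contains a C=C double bond, so the unsaturation ending is -ene.
Choose the numbering such that the carboxylic acid carbon is C-1 by definition.
That gives the double bond between C-4 and C-5; an ethyl group at C-7; an iodo group at C-7.
Substituent prefixes are cited in alphabetical order (multiplying prefixes like di-/tri- are ignored for ordering).
Putting it together: 7-ethyl-7-iododec-4-enoic acid.

7-ethyl-7-iododec-4-enoic acid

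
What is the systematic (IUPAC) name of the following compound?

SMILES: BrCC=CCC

Counting along the main chain through the multiple bond gives 5 carbons: the parent is pentane.
The chain contains a C=C double bond, so the unsaturation ending is -ene.
Number the chain so that numbering from this end puts the double bond at C-2 rather than C-3.
This places the double bond between C-2 and C-3; a bromo group at C-1.
The name is 1-bromopent-2-ene.

1-bromopent-2-ene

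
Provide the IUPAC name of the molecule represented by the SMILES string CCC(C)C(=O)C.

Counting along the main chain through the carbonyl gives 5 carbons: the parent is pentane.
The principal characteristic group is a ketone (C=O on an internal carbon), named with the suffix -one.
Number the chain so that numbering from this end puts the carbonyl group at C-2 rather than C-4.
That gives the carbonyl at C-2; a methyl group at C-3.
The name is 3-methylpentan-2-one.

3-methylpentan-2-one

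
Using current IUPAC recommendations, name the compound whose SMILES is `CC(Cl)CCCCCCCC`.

The longest continuous carbon chain has 10 atoms, so the parent hydride is decane.
Choose the numbering such that the substituent locant set {2} is lower than {9} at the first point of difference.
With this numbering: a chloro group at C-2.
Putting it together: 2-chlorodecane.

2-chlorodecane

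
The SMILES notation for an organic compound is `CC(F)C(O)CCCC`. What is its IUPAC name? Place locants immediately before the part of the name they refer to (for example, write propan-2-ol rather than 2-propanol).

Counting along the main chain through the –OH group gives 7 carbons: the parent is heptane.
An alcohol (–OH) is the principal characteristic group, giving the suffix -ol.
Choose the numbering such that numbering from this end puts the hydroxyl group at C-3 rather than C-5.
This places the hydroxyl at C-3; a fluoro group at C-2.
Putting it together: 2-fluoroheptan-3-ol.

2-fluoroheptan-3-ol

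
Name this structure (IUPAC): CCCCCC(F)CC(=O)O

3-fluorooctanoic acid

Counting along the main chain through the –COOH group gives 8 carbons: the parent is octane.
A carboxylic acid (terminal –COOH) is the principal characteristic group, giving the suffix -oic acid.
Choose the numbering such that the carboxylic acid carbon is C-1 by definition.
That gives a fluoro group at C-3.
The name is 3-fluorooctanoic acid.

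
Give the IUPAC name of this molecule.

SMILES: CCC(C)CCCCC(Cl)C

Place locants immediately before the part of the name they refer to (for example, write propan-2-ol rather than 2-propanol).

The longest continuous carbon chain has 9 atoms, so the parent hydride is nonane.
Number the chain so that the substituent locant set {2,7} is lower than {3,8} at the first point of difference.
With this numbering: a chloro group at C-2; a methyl group at C-7.
The substituents are ordered alphabetically, ignoring any di-/tri- multipliers.
The name is 2-chloro-7-methylnonane.

2-chloro-7-methylnonane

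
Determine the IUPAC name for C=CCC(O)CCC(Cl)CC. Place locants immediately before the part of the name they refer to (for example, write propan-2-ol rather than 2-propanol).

The longest chain bearing the –OH group and the multiple bond is 9 carbons long (nonane).
The highest-priority functional group is an alcohol (–OH), so the name ends in -ol.
A C=C double bond in the chain gives the infix -ene-.
Choose the numbering such that numbering from this end puts the hydroxyl group at C-4 rather than C-6.
With this numbering: the hydroxyl at C-4; the double bond between C-1 and C-2; a chloro group at C-7.
The name is 7-chloronon-1-en-4-ol.

7-chloronon-1-en-4-ol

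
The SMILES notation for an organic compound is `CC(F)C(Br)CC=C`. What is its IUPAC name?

The longest chain bearing the multiple bond is 6 carbons long (hexane).
A C=C double bond in the chain gives the infix -ene-.
Choose the numbering such that numbering from this end puts the double bond at C-1 rather than C-5.
With this numbering: the double bond between C-1 and C-2; a bromo group at C-4; a fluoro group at C-5.
The substituents are ordered alphabetically, ignoring any di-/tri- multipliers.
Putting it together: 4-bromo-5-fluorohex-1-ene.

4-bromo-5-fluorohex-1-ene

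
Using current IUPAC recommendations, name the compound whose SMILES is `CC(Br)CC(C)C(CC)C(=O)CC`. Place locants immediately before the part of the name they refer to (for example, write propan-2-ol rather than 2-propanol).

7-bromo-4-ethyl-5-methyloctan-3-one

The longest carbon chain that includes the carbonyl has 8 carbons, so the parent hydride is octane.
The principal characteristic group is a ketone (C=O on an internal carbon), named with the suffix -one.
Choose the numbering such that numbering from this end puts the carbonyl group at C-3 rather than C-6.
This places the carbonyl at C-3; a bromo group at C-7; an ethyl group at C-4; a methyl group at C-5.
The substituents are ordered alphabetically, ignoring any di-/tri- multipliers.
The name is 7-bromo-4-ethyl-5-methyloctan-3-one.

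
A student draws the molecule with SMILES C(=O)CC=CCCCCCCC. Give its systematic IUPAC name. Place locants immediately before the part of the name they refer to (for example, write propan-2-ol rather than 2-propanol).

The longest chain bearing the –CHO group and the multiple bond is 11 carbons long (undecane).
The principal characteristic group is an aldehyde (terminal –CHO), named with the suffix -al.
The chain contains a C=C double bond, so the unsaturation ending is -ene.
Choose the numbering such that the aldehyde carbon is C-1 by definition.
This places the double bond between C-3 and C-4.
Putting it together: undec-3-enal.

undec-3-enal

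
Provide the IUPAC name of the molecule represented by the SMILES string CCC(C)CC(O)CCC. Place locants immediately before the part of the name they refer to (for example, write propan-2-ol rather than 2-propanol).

The longest carbon chain that includes the –OH group has 8 carbons, so the parent hydride is octane.
The principal characteristic group is an alcohol (–OH), named with the suffix -ol.
Number the chain so that numbering from this end puts the hydroxyl group at C-4 rather than C-5.
That gives the hydroxyl at C-4; a methyl group at C-6.
The name is 6-methyloctan-4-ol.

6-methyloctan-4-ol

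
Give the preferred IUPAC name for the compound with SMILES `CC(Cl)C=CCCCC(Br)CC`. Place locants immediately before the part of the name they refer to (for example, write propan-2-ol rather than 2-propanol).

The longest chain bearing the multiple bond is 10 carbons long (decane).
A C=C double bond in the chain gives the infix -ene-.
Number the chain so that numbering from this end puts the double bond at C-3 rather than C-7.
That gives the double bond between C-3 and C-4; a bromo group at C-8; a chloro group at C-2.
Substituent prefixes are cited in alphabetical order (multiplying prefixes like di-/tri- are ignored for ordering).
Putting it together: 8-bromo-2-chlorodec-3-ene.

8-bromo-2-chlorodec-3-ene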